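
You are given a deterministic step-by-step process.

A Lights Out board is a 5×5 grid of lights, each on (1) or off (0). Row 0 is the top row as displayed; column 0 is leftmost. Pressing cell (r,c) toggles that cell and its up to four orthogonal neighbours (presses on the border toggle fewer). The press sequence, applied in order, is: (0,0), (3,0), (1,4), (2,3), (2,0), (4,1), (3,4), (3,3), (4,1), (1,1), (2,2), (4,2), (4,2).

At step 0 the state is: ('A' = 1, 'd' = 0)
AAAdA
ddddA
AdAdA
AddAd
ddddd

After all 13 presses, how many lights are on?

k=0  AAAdA
ddddA
AdAdA
AddAd
ddddd
k=1  ddAdA
AdddA
AdAdA
AddAd
ddddd
k=2  ddAdA
AdddA
ddAdA
dAdAd
Adddd
k=3  ddAdd
AddAd
ddAdd
dAdAd
Adddd
k=4  ddAdd
Adddd
dddAA
dAddd
Adddd
k=5  ddAdd
ddddd
AAdAA
AAddd
Adddd
k=6  ddAdd
ddddd
AAdAA
Adddd
dAAdd
k=7  ddAdd
ddddd
AAdAd
AddAA
dAAdA
k=8  ddAdd
ddddd
AAddd
AdAdd
dAAAA
k=9  ddAdd
ddddd
AAddd
AAAdd
AddAA
k=10  dAAdd
AAAdd
Adddd
AAAdd
AddAA
k=11  dAAdd
AAddd
AAAAd
AAddd
AddAA
k=12  dAAdd
AAddd
AAAAd
AAAdd
AAAdA
k=13  dAAdd
AAddd
AAAAd
AAddd
AddAA

13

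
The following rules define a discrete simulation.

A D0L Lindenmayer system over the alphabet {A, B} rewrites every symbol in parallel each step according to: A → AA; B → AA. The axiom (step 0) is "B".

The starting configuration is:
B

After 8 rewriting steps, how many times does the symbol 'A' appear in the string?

[0] B
[1] AA
[2] AAAA
[3] AAAAAAAA
[4] AAAAAAAAAAAAAAAA
[5] AAAAAAAAAAAAAAAAAAAAAAAAAAAAAAAA
[6] AAAAAAAAAAAAAAAAAAAAAAAAAAAAAAAAAAAAAAAAAAAAAAAAAAAAAAAAAAAAAAAA
[7] AAAAAAAAAAAAAAAAAAAAAAAAAAAAAAAAAAAAAAAAAAAAAAAAAAAAAAAAAA…AAAAAAAAAAAAAAAAAAAAAAAAAAAAAAAAAAAAAAAAAAAAAAAAAAAAAAAAAA  (len 128)
[8] AAAAAAAAAAAAAAAAAAAAAAAAAAAAAAAAAAAAAAAAAAAAAAAAAAAAAAAAAA…AAAAAAAAAAAAAAAAAAAAAAAAAAAAAAAAAAAAAAAAAAAAAAAAAAAAAAAAAA  (len 256)

256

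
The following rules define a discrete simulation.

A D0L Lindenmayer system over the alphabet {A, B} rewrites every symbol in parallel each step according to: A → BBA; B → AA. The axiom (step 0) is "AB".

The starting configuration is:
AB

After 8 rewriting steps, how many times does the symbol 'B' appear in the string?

k=0  AB
k=1  BBAAA
k=2  AAAABBABBABBA
k=3  BBABBABBABBAAAAABBAAAAABBAAAAABBA
k=4  AAAABBAAAAABBAAAAABBAAAAABBABBABBABBABBAAAAABBABBABBABBABBAAAAABBABBABBABBABBAAAAABBA
k=5  BBABBABBABBAAAAABBABBABBABBABBAAAAABBABBABBABBABBAAAAABBAB…ABBAAAAABBAAAAABBAAAAABBAAAAABBAAAAABBABBABBABBABBAAAAABBA  (len 217)
k=6  AAAABBAAAAABBAAAAABBAAAAABBABBABBABBABBAAAAABBAAAAABBAAAAA…ABBAAAAABBAAAAABBAAAAABBAAAAABBAAAAABBABBABBABBABBAAAAABBA  (len 557)
k=7  BBABBABBABBAAAAABBABBABBABBABBAAAAABBABBABBABBABBAAAAABBAB…ABBAAAAABBAAAAABBAAAAABBAAAAABBAAAAABBABBABBABBABBAAAAABBA  (len 1425)
k=8  AAAABBAAAAABBAAAAABBAAAAABBABBABBABBABBAAAAABBAAAAABBAAAAA…ABBAAAAABBAAAAABBAAAAABBAAAAABBAAAAABBABBABBABBABBAAAAABBA  (len 3653)

1606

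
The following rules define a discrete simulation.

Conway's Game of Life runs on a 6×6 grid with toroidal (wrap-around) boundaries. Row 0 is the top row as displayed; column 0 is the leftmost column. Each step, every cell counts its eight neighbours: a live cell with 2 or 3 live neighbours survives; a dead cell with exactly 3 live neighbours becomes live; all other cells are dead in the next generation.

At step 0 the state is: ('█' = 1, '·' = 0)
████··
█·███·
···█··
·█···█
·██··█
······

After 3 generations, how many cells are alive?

0) ████··
█·███·
···█··
·█···█
·██··█
······
1) █···██
█···██
██·█·█
·█··█·
·██···
···█··
2) █··█··
···█··
·███··
···███
·███··
██████
3) █·····
·█·██·
······
█·····
······
·····█

6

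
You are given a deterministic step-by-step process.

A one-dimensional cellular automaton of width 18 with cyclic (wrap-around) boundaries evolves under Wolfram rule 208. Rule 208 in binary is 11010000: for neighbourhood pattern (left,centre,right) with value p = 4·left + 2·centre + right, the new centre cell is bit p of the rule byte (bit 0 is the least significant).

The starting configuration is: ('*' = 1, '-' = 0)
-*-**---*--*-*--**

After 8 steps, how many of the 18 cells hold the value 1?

5

[0] -*-**---*--*-*--**
[1] ----**---*----*--*
[2] *----**---*----*--
[3] -*----**---*----*-
[4] --*----**---*----*
[5] *--*----**---*----
[6] -*--*----**---*---
[7] --*--*----**---*--
[8] ---*--*----**---*-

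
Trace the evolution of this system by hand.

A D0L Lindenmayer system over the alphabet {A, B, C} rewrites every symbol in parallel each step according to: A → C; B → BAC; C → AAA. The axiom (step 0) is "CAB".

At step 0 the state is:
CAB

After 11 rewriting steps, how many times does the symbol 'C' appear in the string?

k=0  CAB
k=1  AAACBAC
k=2  CCCAAABACCAAA
k=3  AAAAAAAAACCCBACCAAAAAACCC
k=4  CCCCCCCCCAAAAAAAAABACCAAAAAACCCCCCAAAAAAAAA
k=5  AAAAAAAAAAAAAAAAAAAAAAAAAAACCCCCCCCCBACCAAAAAACCCCCCAAAAAAAAAAAAAAAAAACCCCCCCCC
k=6  CCCCCCCCCCCCCCCCCCCCCCCCCCCAAAAAAAAAAAAAAAAAAAAAAAAAAABACC…AAAAAAAAAAAAACCCCCCCCCCCCCCCCCCAAAAAAAAAAAAAAAAAAAAAAAAAAA  (len 133)
k=7  AAAAAAAAAAAAAAAAAAAAAAAAAAAAAAAAAAAAAAAAAAAAAAAAAAAAAAAAAA…AAAAAAAAAAAAAAAAAAAAAAAAAAAAAAACCCCCCCCCCCCCCCCCCCCCCCCCCC  (len 241)
k=8  CCCCCCCCCCCCCCCCCCCCCCCCCCCCCCCCCCCCCCCCCCCCCCCCCCCCCCCCCC…AAAAAAAAAAAAAAAAAAAAAAAAAAAAAAAAAAAAAAAAAAAAAAAAAAAAAAAAAA  (len 403)
k=9  AAAAAAAAAAAAAAAAAAAAAAAAAAAAAAAAAAAAAAAAAAAAAAAAAAAAAAAAAA…CCCCCCCCCCCCCCCCCCCCCCCCCCCCCCCCCCCCCCCCCCCCCCCCCCCCCCCCCC  (len 727)
k=10  CCCCCCCCCCCCCCCCCCCCCCCCCCCCCCCCCCCCCCCCCCCCCCCCCCCCCCCCCC…AAAAAAAAAAAAAAAAAAAAAAAAAAAAAAAAAAAAAAAAAAAAAAAAAAAAAAAAAA  (len 1213)
k=11  AAAAAAAAAAAAAAAAAAAAAAAAAAAAAAAAAAAAAAAAAAAAAAAAAAAAAAAAAA…CCCCCCCCCCCCCCCCCCCCCCCCCCCCCCCCCCCCCCCCCCCCCCCCCCCCCCCCCC  (len 2185)

728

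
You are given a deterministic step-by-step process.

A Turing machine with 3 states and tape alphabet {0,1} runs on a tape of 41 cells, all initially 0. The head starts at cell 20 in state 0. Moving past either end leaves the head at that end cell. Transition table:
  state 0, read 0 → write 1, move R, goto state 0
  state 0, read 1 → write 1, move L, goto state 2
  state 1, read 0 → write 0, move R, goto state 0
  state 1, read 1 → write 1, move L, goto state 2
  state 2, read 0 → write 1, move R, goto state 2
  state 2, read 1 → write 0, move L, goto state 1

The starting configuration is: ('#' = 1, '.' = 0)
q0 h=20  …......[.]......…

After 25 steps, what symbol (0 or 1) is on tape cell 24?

1

t=0: q0 h=20  …......[.]......…
t=1: q0 h=21  ….....#[.]......…
t=2: q0 h=22  …....##[.]......…
t=3: q0 h=23  …...###[.]......…
t=4: q0 h=24  …..####[.]......…
t=5: q0 h=25  ….#####[.]......…
t=6: q0 h=26  …######[.]......…
t=7: q0 h=27  …######[.]......…
t=8: q0 h=28  …######[.]......…
t=9: q0 h=29  …######[.]......…
t=10: q0 h=30  …######[.]......…
t=11: q0 h=31  …######[.]......…
t=12: q0 h=32  …######[.]......…
t=13: q0 h=33  …######[.]......…
t=14: q0 h=34  …######[.]......|
t=15: q0 h=35  …######[.].....|
t=16: q0 h=36  …######[.]....|
t=17: q0 h=37  …######[.]...|
t=18: q0 h=38  …######[.]..|
t=19: q0 h=39  …######[.].|
t=20: q0 h=40  …######[.]|
t=21: q0 h=40  …######[#]|
t=22: q2 h=39  …######[#]#|
t=23: q1 h=38  …######[#].#|
t=24: q2 h=37  …######[#]#.#|
t=25: q1 h=36  …######[#].#.#|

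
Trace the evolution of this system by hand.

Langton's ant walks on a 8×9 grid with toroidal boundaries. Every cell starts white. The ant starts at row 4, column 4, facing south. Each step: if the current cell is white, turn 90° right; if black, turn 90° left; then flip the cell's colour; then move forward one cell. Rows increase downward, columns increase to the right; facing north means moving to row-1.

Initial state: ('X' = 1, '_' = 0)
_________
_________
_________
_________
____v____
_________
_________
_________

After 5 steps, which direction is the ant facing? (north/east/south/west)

east

gen 0: _________
_________
_________
_________
____v____
_________
_________
_________
gen 1: _________
_________
_________
_________
___<X____
_________
_________
_________
gen 2: _________
_________
_________
___^_____
___XX____
_________
_________
_________
gen 3: _________
_________
_________
___X>____
___XX____
_________
_________
_________
gen 4: _________
_________
_________
___XX____
___Xv____
_________
_________
_________
gen 5: _________
_________
_________
___XX____
___X_>___
_________
_________
_________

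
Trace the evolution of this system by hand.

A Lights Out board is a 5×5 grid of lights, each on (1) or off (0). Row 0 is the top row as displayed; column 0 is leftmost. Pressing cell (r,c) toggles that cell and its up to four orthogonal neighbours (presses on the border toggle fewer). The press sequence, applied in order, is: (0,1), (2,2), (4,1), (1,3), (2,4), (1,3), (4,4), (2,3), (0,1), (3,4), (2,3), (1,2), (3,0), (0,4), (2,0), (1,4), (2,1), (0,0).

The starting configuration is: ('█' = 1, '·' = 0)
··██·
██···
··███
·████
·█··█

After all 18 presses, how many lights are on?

11

[0] ··██·
██···
··███
·████
·█··█
[1] ██·█·
█····
··███
·████
·█··█
[2] ██·█·
█·█··
·█··█
·█·██
·█··█
[3] ██·█·
█·█··
·█··█
···██
█·█·█
[4] ██···
█··██
·█·██
···██
█·█·█
[5] ██···
█··█·
·█···
···█·
█·█·█
[6] ██·█·
█·█·█
·█·█·
···█·
█·█·█
[7] ██·█·
█·█·█
·█·█·
···██
█·██·
[8] ██·█·
█·███
·██·█
····█
█·██·
[9] ··██·
█████
·██·█
····█
█·██·
[10] ··██·
█████
·██··
···█·
█·███
[11] ··██·
███·█
·█·██
·····
█·███
[12] ···█·
█··██
·████
·····
█·███
[13] ···█·
█··██
█████
██···
··███
[14] ····█
█··█·
█████
██···
··███
[15] ····█
···█·
··███
·█···
··███
[16] ·····
····█
··██·
·█···
··███
[17] ·····
·█··█
██·█·
·····
··███
[18] ██···
██··█
██·█·
·····
··███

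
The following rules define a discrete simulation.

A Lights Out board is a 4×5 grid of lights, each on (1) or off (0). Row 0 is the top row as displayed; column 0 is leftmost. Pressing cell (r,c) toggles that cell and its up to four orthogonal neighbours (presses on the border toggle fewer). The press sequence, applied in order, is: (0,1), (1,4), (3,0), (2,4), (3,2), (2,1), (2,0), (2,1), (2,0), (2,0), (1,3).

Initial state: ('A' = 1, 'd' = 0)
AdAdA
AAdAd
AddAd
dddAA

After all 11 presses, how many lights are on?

k=0  AdAdA
AAdAd
AddAd
dddAA
k=1  dAddA
AddAd
AddAd
dddAA
k=2  dAddd
AdddA
AddAA
dddAA
k=3  dAddd
AdddA
dddAA
AAdAA
k=4  dAddd
Adddd
ddddd
AAdAd
k=5  dAddd
Adddd
ddAdd
AdAdd
k=6  dAddd
AAddd
AAddd
AAAdd
k=7  dAddd
dAddd
ddddd
dAAdd
k=8  dAddd
ddddd
AAAdd
ddAdd
k=9  dAddd
Adddd
ddAdd
AdAdd
k=10  dAddd
ddddd
AAAdd
ddAdd
k=11  dAdAd
ddAAA
AAAAd
ddAdd

10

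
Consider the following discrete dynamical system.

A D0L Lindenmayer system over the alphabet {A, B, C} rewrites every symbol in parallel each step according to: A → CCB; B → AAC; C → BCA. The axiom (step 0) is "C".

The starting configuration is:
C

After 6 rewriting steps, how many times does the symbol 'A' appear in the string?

step 0: C
step 1: BCA
step 2: AACBCACCB
step 3: CCBCCBBCAAACBCACCBBCABCAAAC
step 4: BCABCAAACBCABCAAACAACBCACCBCCBCCBBCAAACBCACCBBCABCAAACAACBCACCBAACBCACCBCCBCCBBCA
step 5: AACBCACCBAACBCACCBCCBCCBBCAAACBCACCBAACBCACCBCCBCCBBCACCBC…AAACCCBCCBBCAAACBCACCBBCABCAAACBCABCAAACBCABCAAACAACBCACCB  (len 243)
step 6: CCBCCBBCAAACBCACCBBCABCAAACCCBCCBBCAAACBCACCBBCABCAAACBCAB…BBCAAACBCACCBAACBCACCBCCBCCBBCACCBCCBBCAAACBCACCBBCABCAAAC  (len 729)

229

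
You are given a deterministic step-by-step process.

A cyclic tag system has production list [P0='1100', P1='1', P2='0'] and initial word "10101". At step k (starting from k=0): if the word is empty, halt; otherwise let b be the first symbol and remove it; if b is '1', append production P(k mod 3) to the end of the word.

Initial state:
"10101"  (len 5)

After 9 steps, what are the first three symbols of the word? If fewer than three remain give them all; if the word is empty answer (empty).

0) "10101"  (len 5)
1) "01011100"  (len 8)
2) "1011100"  (len 7)
3) "0111000"  (len 7)
4) "111000"  (len 6)
5) "110001"  (len 6)
6) "100010"  (len 6)
7) "000101100"  (len 9)
8) "00101100"  (len 8)
9) "0101100"  (len 7)

010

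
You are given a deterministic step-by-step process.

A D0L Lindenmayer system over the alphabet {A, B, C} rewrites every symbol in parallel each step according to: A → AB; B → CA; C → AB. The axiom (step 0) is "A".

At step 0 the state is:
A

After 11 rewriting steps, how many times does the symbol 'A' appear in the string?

k=0  A
k=1  AB
k=2  ABCA
k=3  ABCAABAB
k=4  ABCAABABABCAABCA
k=5  ABCAABABABCAABCAABCAABABABCAABAB
k=6  ABCAABABABCAABCAABCAABABABCAABABABCAABABABCAABCAABCAABABABCAABCA
k=7  ABCAABABABCAABCAABCAABABABCAABABABCAABABABCAABCAABCAABABAB…ABABCAABCAABCAABABABCAABABABCAABABABCAABCAABCAABABABCAABAB  (len 128)
k=8  ABCAABABABCAABCAABCAABABABCAABABABCAABABABCAABCAABCAABABAB…ABABCAABCAABCAABABABCAABABABCAABABABCAABCAABCAABABABCAABCA  (len 256)
k=9  ABCAABABABCAABCAABCAABABABCAABABABCAABABABCAABCAABCAABABAB…ABABCAABCAABCAABABABCAABABABCAABABABCAABCAABCAABABABCAABAB  (len 512)
k=10  ABCAABABABCAABCAABCAABABABCAABABABCAABABABCAABCAABCAABABAB…ABABCAABCAABCAABABABCAABABABCAABABABCAABCAABCAABABABCAABCA  (len 1024)
k=11  ABCAABABABCAABCAABCAABABABCAABABABCAABABABCAABCAABCAABABAB…ABABCAABCAABCAABABABCAABABABCAABABABCAABCAABCAABABABCAABAB  (len 2048)

1024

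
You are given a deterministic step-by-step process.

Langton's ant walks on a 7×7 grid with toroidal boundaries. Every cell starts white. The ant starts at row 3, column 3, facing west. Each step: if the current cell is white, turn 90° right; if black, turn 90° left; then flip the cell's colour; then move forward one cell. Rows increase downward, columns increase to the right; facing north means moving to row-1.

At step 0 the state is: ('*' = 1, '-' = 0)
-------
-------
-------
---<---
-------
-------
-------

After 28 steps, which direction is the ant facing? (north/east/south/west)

west

step 0: -------
-------
-------
---<---
-------
-------
-------
step 1: -------
-------
---^---
---*---
-------
-------
-------
step 2: -------
-------
---*>--
---*---
-------
-------
-------
step 3: -------
-------
---**--
---*v--
-------
-------
-------
step 4: -------
-------
---**--
---<*--
-------
-------
-------
step 5: -------
-------
---**--
----*--
---v---
-------
-------
step 6: -------
-------
---**--
----*--
--<*---
-------
-------
step 7: -------
-------
---**--
--^-*--
--**---
-------
-------
step 8: -------
-------
---**--
--*>*--
--**---
-------
-------
step 9: -------
-------
---**--
--***--
--*v---
-------
-------
step 10: -------
-------
---**--
--***--
--*->--
-------
-------
step 11: -------
-------
---**--
--***--
--*-*--
----v--
-------
step 12: -------
-------
---**--
--***--
--*-*--
---<*--
-------
step 13: -------
-------
---**--
--***--
--*^*--
---**--
-------
step 14: -------
-------
---**--
--***--
--**>--
---**--
-------
step 15: -------
-------
---**--
--**^--
--**---
---**--
-------
step 16: -------
-------
---**--
--*<---
--**---
---**--
-------
step 17: -------
-------
---**--
--*----
--*v---
---**--
-------
step 18: -------
-------
---**--
--*----
--*->--
---**--
-------
step 19: -------
-------
---**--
--*----
--*-*--
---*v--
-------
step 20: -------
-------
---**--
--*----
--*-*--
---*->-
-------
step 21: -------
-------
---**--
--*----
--*-*--
---*-*-
-----v-
step 22: -------
-------
---**--
--*----
--*-*--
---*-*-
----<*-
step 23: -------
-------
---**--
--*----
--*-*--
---*^*-
----**-
step 24: -------
-------
---**--
--*----
--*-*--
---**>-
----**-
step 25: -------
-------
---**--
--*----
--*-*^-
---**--
----**-
step 26: -------
-------
---**--
--*----
--*-**>
---**--
----**-
step 27: -------
-------
---**--
--*----
--*-***
---**-v
----**-
step 28: -------
-------
---**--
--*----
--*-***
---**<*
----**-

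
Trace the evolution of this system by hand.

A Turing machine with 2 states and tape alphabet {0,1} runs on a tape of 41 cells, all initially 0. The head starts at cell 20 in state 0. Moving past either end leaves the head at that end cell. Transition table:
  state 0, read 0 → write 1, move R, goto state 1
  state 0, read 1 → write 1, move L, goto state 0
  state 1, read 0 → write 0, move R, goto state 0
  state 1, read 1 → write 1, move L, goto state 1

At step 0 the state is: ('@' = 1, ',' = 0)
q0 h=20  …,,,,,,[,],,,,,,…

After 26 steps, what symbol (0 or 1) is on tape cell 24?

1

k=0  q0 h=20  …,,,,,,[,],,,,,,…
k=1  q1 h=21  …,,,,,@[,],,,,,,…
k=2  q0 h=22  …,,,,@,[,],,,,,,…
k=3  q1 h=23  …,,,@,@[,],,,,,,…
k=4  q0 h=24  …,,@,@,[,],,,,,,…
k=5  q1 h=25  …,@,@,@[,],,,,,,…
k=6  q0 h=26  …@,@,@,[,],,,,,,…
k=7  q1 h=27  …,@,@,@[,],,,,,,…
k=8  q0 h=28  …@,@,@,[,],,,,,,…
k=9  q1 h=29  …,@,@,@[,],,,,,,…
k=10  q0 h=30  …@,@,@,[,],,,,,,…
k=11  q1 h=31  …,@,@,@[,],,,,,,…
k=12  q0 h=32  …@,@,@,[,],,,,,,…
k=13  q1 h=33  …,@,@,@[,],,,,,,…
k=14  q0 h=34  …@,@,@,[,],,,,,,|
k=15  q1 h=35  …,@,@,@[,],,,,,|
k=16  q0 h=36  …@,@,@,[,],,,,|
k=17  q1 h=37  …,@,@,@[,],,,|
k=18  q0 h=38  …@,@,@,[,],,|
k=19  q1 h=39  …,@,@,@[,],|
k=20  q0 h=40  …@,@,@,[,]|
k=21  q1 h=40  …@,@,@,[@]|
k=22  q1 h=39  …,@,@,@[,]@|
k=23  q0 h=40  …@,@,@,[@]|
k=24  q0 h=39  …,@,@,@[,]@|
k=25  q1 h=40  …@,@,@@[@]|
k=26  q1 h=39  …,@,@,@[@]@|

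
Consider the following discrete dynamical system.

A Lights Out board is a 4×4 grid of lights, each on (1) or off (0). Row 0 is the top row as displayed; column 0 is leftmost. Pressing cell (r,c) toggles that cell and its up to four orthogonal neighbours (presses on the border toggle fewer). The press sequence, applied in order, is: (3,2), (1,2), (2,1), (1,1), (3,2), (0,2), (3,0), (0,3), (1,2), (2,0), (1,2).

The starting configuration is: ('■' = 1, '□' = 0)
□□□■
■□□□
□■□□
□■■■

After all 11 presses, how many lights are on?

9

0) □□□■
■□□□
□■□□
□■■■
1) □□□■
■□□□
□■■□
□□□□
2) □□■■
■■■■
□■□□
□□□□
3) □□■■
■□■■
■□■□
□■□□
4) □■■■
□■□■
■■■□
□■□□
5) □■■■
□■□■
■■□□
□□■■
6) □□□□
□■■■
■■□□
□□■■
7) □□□□
□■■■
□■□□
■■■■
8) □□■■
□■■□
□■□□
■■■■
9) □□□■
□□□■
□■■□
■■■■
10) □□□■
■□□■
■□■□
□■■■
11) □□■■
■■■□
■□□□
□■■■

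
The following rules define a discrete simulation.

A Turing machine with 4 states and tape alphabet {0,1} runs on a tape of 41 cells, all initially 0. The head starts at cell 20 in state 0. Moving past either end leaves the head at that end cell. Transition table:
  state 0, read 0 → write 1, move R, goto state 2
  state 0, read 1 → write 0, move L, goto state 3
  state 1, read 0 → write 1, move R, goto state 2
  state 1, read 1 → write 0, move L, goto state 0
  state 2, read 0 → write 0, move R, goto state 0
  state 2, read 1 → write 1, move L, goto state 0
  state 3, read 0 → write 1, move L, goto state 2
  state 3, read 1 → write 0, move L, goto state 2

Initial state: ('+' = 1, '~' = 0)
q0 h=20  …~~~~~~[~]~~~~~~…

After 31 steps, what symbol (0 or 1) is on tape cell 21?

step 0: q0 h=20  …~~~~~~[~]~~~~~~…
step 1: q2 h=21  …~~~~~+[~]~~~~~~…
step 2: q0 h=22  …~~~~+~[~]~~~~~~…
step 3: q2 h=23  …~~~+~+[~]~~~~~~…
step 4: q0 h=24  …~~+~+~[~]~~~~~~…
step 5: q2 h=25  …~+~+~+[~]~~~~~~…
step 6: q0 h=26  …+~+~+~[~]~~~~~~…
step 7: q2 h=27  …~+~+~+[~]~~~~~~…
step 8: q0 h=28  …+~+~+~[~]~~~~~~…
step 9: q2 h=29  …~+~+~+[~]~~~~~~…
step 10: q0 h=30  …+~+~+~[~]~~~~~~…
step 11: q2 h=31  …~+~+~+[~]~~~~~~…
step 12: q0 h=32  …+~+~+~[~]~~~~~~…
step 13: q2 h=33  …~+~+~+[~]~~~~~~…
step 14: q0 h=34  …+~+~+~[~]~~~~~~|
step 15: q2 h=35  …~+~+~+[~]~~~~~|
step 16: q0 h=36  …+~+~+~[~]~~~~|
step 17: q2 h=37  …~+~+~+[~]~~~|
step 18: q0 h=38  …+~+~+~[~]~~|
step 19: q2 h=39  …~+~+~+[~]~|
step 20: q0 h=40  …+~+~+~[~]|
step 21: q2 h=40  …+~+~+~[+]|
step 22: q0 h=39  …~+~+~+[~]+|
step 23: q2 h=40  …+~+~++[+]|
step 24: q0 h=39  …~+~+~+[+]+|
step 25: q3 h=38  …+~+~+~[+]~+|
step 26: q2 h=37  …~+~+~+[~]~~+|
step 27: q0 h=38  …+~+~+~[~]~+|
step 28: q2 h=39  …~+~+~+[~]+|
step 29: q0 h=40  …+~+~+~[+]|
step 30: q3 h=39  …~+~+~+[~]~|
step 31: q2 h=38  …+~+~+~[+]+~|

0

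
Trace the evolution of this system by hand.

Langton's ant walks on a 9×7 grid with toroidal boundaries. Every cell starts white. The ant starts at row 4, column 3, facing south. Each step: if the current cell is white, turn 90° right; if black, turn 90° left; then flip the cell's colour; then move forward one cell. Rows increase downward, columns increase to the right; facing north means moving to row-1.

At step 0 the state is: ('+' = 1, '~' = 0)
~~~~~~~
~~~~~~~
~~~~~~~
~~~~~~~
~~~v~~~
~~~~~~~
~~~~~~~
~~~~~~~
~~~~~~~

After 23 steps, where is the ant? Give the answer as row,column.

0) ~~~~~~~
~~~~~~~
~~~~~~~
~~~~~~~
~~~v~~~
~~~~~~~
~~~~~~~
~~~~~~~
~~~~~~~
1) ~~~~~~~
~~~~~~~
~~~~~~~
~~~~~~~
~~<+~~~
~~~~~~~
~~~~~~~
~~~~~~~
~~~~~~~
2) ~~~~~~~
~~~~~~~
~~~~~~~
~~^~~~~
~~++~~~
~~~~~~~
~~~~~~~
~~~~~~~
~~~~~~~
3) ~~~~~~~
~~~~~~~
~~~~~~~
~~+>~~~
~~++~~~
~~~~~~~
~~~~~~~
~~~~~~~
~~~~~~~
4) ~~~~~~~
~~~~~~~
~~~~~~~
~~++~~~
~~+v~~~
~~~~~~~
~~~~~~~
~~~~~~~
~~~~~~~
5) ~~~~~~~
~~~~~~~
~~~~~~~
~~++~~~
~~+~>~~
~~~~~~~
~~~~~~~
~~~~~~~
~~~~~~~
6) ~~~~~~~
~~~~~~~
~~~~~~~
~~++~~~
~~+~+~~
~~~~v~~
~~~~~~~
~~~~~~~
~~~~~~~
7) ~~~~~~~
~~~~~~~
~~~~~~~
~~++~~~
~~+~+~~
~~~<+~~
~~~~~~~
~~~~~~~
~~~~~~~
8) ~~~~~~~
~~~~~~~
~~~~~~~
~~++~~~
~~+^+~~
~~~++~~
~~~~~~~
~~~~~~~
~~~~~~~
9) ~~~~~~~
~~~~~~~
~~~~~~~
~~++~~~
~~++>~~
~~~++~~
~~~~~~~
~~~~~~~
~~~~~~~
10) ~~~~~~~
~~~~~~~
~~~~~~~
~~++^~~
~~++~~~
~~~++~~
~~~~~~~
~~~~~~~
~~~~~~~
11) ~~~~~~~
~~~~~~~
~~~~~~~
~~+++>~
~~++~~~
~~~++~~
~~~~~~~
~~~~~~~
~~~~~~~
12) ~~~~~~~
~~~~~~~
~~~~~~~
~~++++~
~~++~v~
~~~++~~
~~~~~~~
~~~~~~~
~~~~~~~
13) ~~~~~~~
~~~~~~~
~~~~~~~
~~++++~
~~++<+~
~~~++~~
~~~~~~~
~~~~~~~
~~~~~~~
14) ~~~~~~~
~~~~~~~
~~~~~~~
~~++^+~
~~++++~
~~~++~~
~~~~~~~
~~~~~~~
~~~~~~~
15) ~~~~~~~
~~~~~~~
~~~~~~~
~~+<~+~
~~++++~
~~~++~~
~~~~~~~
~~~~~~~
~~~~~~~
16) ~~~~~~~
~~~~~~~
~~~~~~~
~~+~~+~
~~+v++~
~~~++~~
~~~~~~~
~~~~~~~
~~~~~~~
17) ~~~~~~~
~~~~~~~
~~~~~~~
~~+~~+~
~~+~>+~
~~~++~~
~~~~~~~
~~~~~~~
~~~~~~~
18) ~~~~~~~
~~~~~~~
~~~~~~~
~~+~^+~
~~+~~+~
~~~++~~
~~~~~~~
~~~~~~~
~~~~~~~
19) ~~~~~~~
~~~~~~~
~~~~~~~
~~+~+>~
~~+~~+~
~~~++~~
~~~~~~~
~~~~~~~
~~~~~~~
20) ~~~~~~~
~~~~~~~
~~~~~^~
~~+~+~~
~~+~~+~
~~~++~~
~~~~~~~
~~~~~~~
~~~~~~~
21) ~~~~~~~
~~~~~~~
~~~~~+>
~~+~+~~
~~+~~+~
~~~++~~
~~~~~~~
~~~~~~~
~~~~~~~
22) ~~~~~~~
~~~~~~~
~~~~~++
~~+~+~v
~~+~~+~
~~~++~~
~~~~~~~
~~~~~~~
~~~~~~~
23) ~~~~~~~
~~~~~~~
~~~~~++
~~+~+<+
~~+~~+~
~~~++~~
~~~~~~~
~~~~~~~
~~~~~~~

3,5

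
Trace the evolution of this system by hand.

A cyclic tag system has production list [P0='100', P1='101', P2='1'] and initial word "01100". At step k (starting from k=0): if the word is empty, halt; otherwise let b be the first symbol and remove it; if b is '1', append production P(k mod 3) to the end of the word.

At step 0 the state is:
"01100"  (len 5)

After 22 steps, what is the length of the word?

step 0: "01100"  (len 5)
step 1: "1100"  (len 4)
step 2: "100101"  (len 6)
step 3: "001011"  (len 6)
step 4: "01011"  (len 5)
step 5: "1011"  (len 4)
step 6: "0111"  (len 4)
step 7: "111"  (len 3)
step 8: "11101"  (len 5)
step 9: "11011"  (len 5)
step 10: "1011100"  (len 7)
step 11: "011100101"  (len 9)
step 12: "11100101"  (len 8)
step 13: "1100101100"  (len 10)
step 14: "100101100101"  (len 12)
step 15: "001011001011"  (len 12)
step 16: "01011001011"  (len 11)
step 17: "1011001011"  (len 10)
step 18: "0110010111"  (len 10)
step 19: "110010111"  (len 9)
step 20: "10010111101"  (len 11)
step 21: "00101111011"  (len 11)
step 22: "0101111011"  (len 10)

10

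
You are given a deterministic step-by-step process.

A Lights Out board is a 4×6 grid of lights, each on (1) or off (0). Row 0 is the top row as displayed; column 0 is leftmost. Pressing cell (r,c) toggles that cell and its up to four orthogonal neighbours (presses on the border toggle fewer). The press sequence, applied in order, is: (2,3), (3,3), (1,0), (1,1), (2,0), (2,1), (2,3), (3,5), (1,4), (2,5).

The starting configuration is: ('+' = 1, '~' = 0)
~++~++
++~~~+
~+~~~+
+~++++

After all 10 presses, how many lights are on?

14

t=0: ~++~++
++~~~+
~+~~~+
+~++++
t=1: ~++~++
++~+~+
~+++++
+~+~++
t=2: ~++~++
++~+~+
~++~++
+~~+~+
t=3: +++~++
~~~+~+
+++~++
+~~+~+
t=4: +~+~++
++++~+
+~+~++
+~~+~+
t=5: +~+~++
~+++~+
~++~++
~~~+~+
t=6: +~+~++
~~++~+
+~~~++
~+~+~+
t=7: +~+~++
~~+~~+
+~++~+
~+~~~+
t=8: +~+~++
~~+~~+
+~++~~
~+~~+~
t=9: +~+~~+
~~+++~
+~+++~
~+~~+~
t=10: +~+~~+
~~++++
+~++~+
~+~~++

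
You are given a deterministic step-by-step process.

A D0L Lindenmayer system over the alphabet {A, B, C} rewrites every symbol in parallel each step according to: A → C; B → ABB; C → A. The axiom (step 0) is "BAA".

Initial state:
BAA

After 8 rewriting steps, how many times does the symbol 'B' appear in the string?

256

[0] BAA
[1] ABBCC
[2] CABBABBAA
[3] ACABBABBCABBABBCC
[4] CACABBABBCABBABBACABBABBCABBABBAA
[5] ACACABBABBCABBABBACABBABBCABBABBCACABBABBCABBABBACABBABBCABBABBCC
[6] CACACABBABBCABBABBACABBABBCABBABBCACABBABBCABBABBACABBABBC…ABBCABBABBACABBABBCABBABBCACABBABBCABBABBACABBABBCABBABBAA  (len 129)
[7] ACACACABBABBCABBABBACABBABBCABBABBCACABBABBCABBABBACABBABB…ABBCABBABBACABBABBCABBABBCACABBABBCABBABBACABBABBCABBABBCC  (len 257)
[8] CACACACABBABBCABBABBACABBABBCABBABBCACABBABBCABBABBACABBAB…ABBCABBABBACABBABBCABBABBCACABBABBCABBABBACABBABBCABBABBAA  (len 513)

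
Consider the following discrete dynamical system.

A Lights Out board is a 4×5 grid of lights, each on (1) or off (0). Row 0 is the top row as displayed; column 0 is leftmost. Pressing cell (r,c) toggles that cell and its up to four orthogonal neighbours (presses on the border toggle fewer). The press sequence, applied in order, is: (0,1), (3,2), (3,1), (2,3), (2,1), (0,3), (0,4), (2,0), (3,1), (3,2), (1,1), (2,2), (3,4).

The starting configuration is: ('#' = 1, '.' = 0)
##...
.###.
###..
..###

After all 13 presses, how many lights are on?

step 0: ##...
.###.
###..
..###
step 1: ..#..
..##.
###..
..###
step 2: ..#..
..##.
##...
.#..#
step 3: ..#..
..##.
#....
#.#.#
step 4: ..#..
..#..
#.###
#.###
step 5: ..#..
.##..
.#.##
#####
step 6: ...##
.###.
.#.##
#####
step 7: .....
.####
.#.##
#####
step 8: .....
#####
#..##
.####
step 9: .....
#####
##.##
#..##
step 10: .....
#####
#####
###.#
step 11: .#...
...##
#.###
###.#
step 12: .#...
..###
##..#
##..#
step 13: .#...
..###
##...
##.#.

9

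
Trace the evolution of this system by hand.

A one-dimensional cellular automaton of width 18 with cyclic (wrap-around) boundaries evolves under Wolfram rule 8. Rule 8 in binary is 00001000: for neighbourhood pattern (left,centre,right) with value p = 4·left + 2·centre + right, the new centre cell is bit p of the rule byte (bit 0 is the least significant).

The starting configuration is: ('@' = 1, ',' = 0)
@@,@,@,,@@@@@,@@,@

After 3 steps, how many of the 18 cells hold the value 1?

0

k=0  @@,@,@,,@@@@@,@@,@
k=1  ,,,,,,,,@,,,,,@,,@
k=2  ,,,,,,,,,,,,,,,,,,
k=3  ,,,,,,,,,,,,,,,,,,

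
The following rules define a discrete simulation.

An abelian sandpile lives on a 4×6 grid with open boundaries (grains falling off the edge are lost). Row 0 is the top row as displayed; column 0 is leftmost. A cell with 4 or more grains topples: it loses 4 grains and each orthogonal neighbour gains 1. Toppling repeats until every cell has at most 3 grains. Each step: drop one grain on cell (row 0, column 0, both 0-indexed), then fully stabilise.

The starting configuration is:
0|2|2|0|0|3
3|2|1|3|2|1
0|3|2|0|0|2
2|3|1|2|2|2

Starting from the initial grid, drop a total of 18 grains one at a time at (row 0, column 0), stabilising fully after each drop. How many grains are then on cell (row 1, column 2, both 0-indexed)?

k=0  0|2|2|0|0|3
3|2|1|3|2|1
0|3|2|0|0|2
2|3|1|2|2|2
k=1  1|2|2|0|0|3
3|2|1|3|2|1
0|3|2|0|0|2
2|3|1|2|2|2
k=2  2|2|2|0|0|3
3|2|1|3|2|1
0|3|2|0|0|2
2|3|1|2|2|2
k=3  3|2|2|0|0|3
3|2|1|3|2|1
0|3|2|0|0|2
2|3|1|2|2|2
k=4  1|3|2|0|0|3
0|3|1|3|2|1
1|3|2|0|0|2
2|3|1|2|2|2
k=5  2|3|2|0|0|3
0|3|1|3|2|1
1|3|2|0|0|2
2|3|1|2|2|2
k=6  3|3|2|0|0|3
0|3|1|3|2|1
1|3|2|0|0|2
2|3|1|2|2|2
k=7  1|1|3|0|0|3
2|1|2|3|2|1
2|1|3|0|0|2
3|0|2|2|2|2
k=8  2|1|3|0|0|3
2|1|2|3|2|1
2|1|3|0|0|2
3|0|2|2|2|2
k=9  3|1|3|0|0|3
2|1|2|3|2|1
2|1|3|0|0|2
3|0|2|2|2|2
k=10  0|2|3|0|0|3
3|1|2|3|2|1
2|1|3|0|0|2
3|0|2|2|2|2
k=11  1|2|3|0|0|3
3|1|2|3|2|1
2|1|3|0|0|2
3|0|2|2|2|2
k=12  2|2|3|0|0|3
3|1|2|3|2|1
2|1|3|0|0|2
3|0|2|2|2|2
k=13  3|2|3|0|0|3
3|1|2|3|2|1
2|1|3|0|0|2
3|0|2|2|2|2
k=14  1|3|3|0|0|3
0|2|2|3|2|1
3|1|3|0|0|2
3|0|2|2|2|2
k=15  2|3|3|0|0|3
0|2|2|3|2|1
3|1|3|0|0|2
3|0|2|2|2|2
k=16  3|3|3|0|0|3
0|2|2|3|2|1
3|1|3|0|0|2
3|0|2|2|2|2
k=17  1|1|0|1|0|3
1|3|3|3|2|1
3|1|3|0|0|2
3|0|2|2|2|2
k=18  2|1|0|1|0|3
1|3|3|3|2|1
3|1|3|0|0|2
3|0|2|2|2|2

3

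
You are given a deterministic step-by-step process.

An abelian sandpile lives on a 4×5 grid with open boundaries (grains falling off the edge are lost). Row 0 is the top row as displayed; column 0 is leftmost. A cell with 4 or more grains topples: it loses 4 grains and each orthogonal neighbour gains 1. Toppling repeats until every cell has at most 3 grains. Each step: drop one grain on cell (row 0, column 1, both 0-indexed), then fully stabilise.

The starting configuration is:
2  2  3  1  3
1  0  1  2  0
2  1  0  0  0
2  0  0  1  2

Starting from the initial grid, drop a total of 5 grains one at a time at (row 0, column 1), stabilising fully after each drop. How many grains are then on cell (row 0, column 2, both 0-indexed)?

gen 0: 2  2  3  1  3
1  0  1  2  0
2  1  0  0  0
2  0  0  1  2
gen 1: 2  3  3  1  3
1  0  1  2  0
2  1  0  0  0
2  0  0  1  2
gen 2: 3  1  0  2  3
1  1  2  2  0
2  1  0  0  0
2  0  0  1  2
gen 3: 3  2  0  2  3
1  1  2  2  0
2  1  0  0  0
2  0  0  1  2
gen 4: 3  3  0  2  3
1  1  2  2  0
2  1  0  0  0
2  0  0  1  2
gen 5: 0  1  1  2  3
2  2  2  2  0
2  1  0  0  0
2  0  0  1  2

1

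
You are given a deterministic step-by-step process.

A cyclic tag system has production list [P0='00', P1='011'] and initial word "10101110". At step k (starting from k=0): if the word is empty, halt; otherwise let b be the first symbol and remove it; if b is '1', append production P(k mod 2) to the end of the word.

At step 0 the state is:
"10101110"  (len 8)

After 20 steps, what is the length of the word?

4

step 0: "10101110"  (len 8)
step 1: "010111000"  (len 9)
step 2: "10111000"  (len 8)
step 3: "011100000"  (len 9)
step 4: "11100000"  (len 8)
step 5: "110000000"  (len 9)
step 6: "10000000011"  (len 11)
step 7: "000000001100"  (len 12)
step 8: "00000001100"  (len 11)
step 9: "0000001100"  (len 10)
step 10: "000001100"  (len 9)
step 11: "00001100"  (len 8)
step 12: "0001100"  (len 7)
step 13: "001100"  (len 6)
step 14: "01100"  (len 5)
step 15: "1100"  (len 4)
step 16: "100011"  (len 6)
step 17: "0001100"  (len 7)
step 18: "001100"  (len 6)
step 19: "01100"  (len 5)
step 20: "1100"  (len 4)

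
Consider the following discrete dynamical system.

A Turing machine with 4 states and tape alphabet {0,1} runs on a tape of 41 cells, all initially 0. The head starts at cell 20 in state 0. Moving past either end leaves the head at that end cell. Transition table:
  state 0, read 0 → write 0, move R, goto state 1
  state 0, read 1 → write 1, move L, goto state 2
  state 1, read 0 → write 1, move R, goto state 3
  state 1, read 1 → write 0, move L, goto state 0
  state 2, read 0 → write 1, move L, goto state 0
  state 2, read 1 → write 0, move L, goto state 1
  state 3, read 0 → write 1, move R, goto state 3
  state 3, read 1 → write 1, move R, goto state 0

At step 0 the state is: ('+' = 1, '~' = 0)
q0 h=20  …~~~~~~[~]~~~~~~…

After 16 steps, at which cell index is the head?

step 0: q0 h=20  …~~~~~~[~]~~~~~~…
step 1: q1 h=21  …~~~~~~[~]~~~~~~…
step 2: q3 h=22  …~~~~~+[~]~~~~~~…
step 3: q3 h=23  …~~~~++[~]~~~~~~…
step 4: q3 h=24  …~~~+++[~]~~~~~~…
step 5: q3 h=25  …~~++++[~]~~~~~~…
step 6: q3 h=26  …~+++++[~]~~~~~~…
step 7: q3 h=27  …++++++[~]~~~~~~…
step 8: q3 h=28  …++++++[~]~~~~~~…
step 9: q3 h=29  …++++++[~]~~~~~~…
step 10: q3 h=30  …++++++[~]~~~~~~…
step 11: q3 h=31  …++++++[~]~~~~~~…
step 12: q3 h=32  …++++++[~]~~~~~~…
step 13: q3 h=33  …++++++[~]~~~~~~…
step 14: q3 h=34  …++++++[~]~~~~~~|
step 15: q3 h=35  …++++++[~]~~~~~|
step 16: q3 h=36  …++++++[~]~~~~|

36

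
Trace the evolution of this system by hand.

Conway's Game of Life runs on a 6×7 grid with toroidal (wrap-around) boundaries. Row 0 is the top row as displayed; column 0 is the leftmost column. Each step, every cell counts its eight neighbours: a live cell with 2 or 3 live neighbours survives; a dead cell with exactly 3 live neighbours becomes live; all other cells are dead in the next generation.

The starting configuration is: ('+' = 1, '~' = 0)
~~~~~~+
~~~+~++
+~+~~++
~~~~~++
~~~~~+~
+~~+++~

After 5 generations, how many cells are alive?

t=0: ~~~~~~+
~~~+~++
+~+~~++
~~~~~++
~~~~~+~
+~~+++~
t=1: +~~+~~~
~~~~+~~
+~~~~~~
+~~~+~~
~~~~~~~
~~~~++~
t=2: ~~~+~+~
~~~~~~~
~~~~~~~
~~~~~~~
~~~~++~
~~~~+~~
t=3: ~~~~+~~
~~~~~~~
~~~~~~~
~~~~~~~
~~~~++~
~~~+~~~
t=4: ~~~~~~~
~~~~~~~
~~~~~~~
~~~~~~~
~~~~+~~
~~~+~+~
t=5: ~~~~~~~
~~~~~~~
~~~~~~~
~~~~~~~
~~~~+~~
~~~~+~~

2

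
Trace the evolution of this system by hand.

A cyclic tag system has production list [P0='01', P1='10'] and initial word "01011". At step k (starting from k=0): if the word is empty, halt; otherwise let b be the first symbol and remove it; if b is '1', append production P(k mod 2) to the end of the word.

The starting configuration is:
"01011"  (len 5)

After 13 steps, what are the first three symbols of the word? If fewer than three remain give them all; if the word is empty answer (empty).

k=0  "01011"  (len 5)
k=1  "1011"  (len 4)
k=2  "01110"  (len 5)
k=3  "1110"  (len 4)
k=4  "11010"  (len 5)
k=5  "101001"  (len 6)
k=6  "0100110"  (len 7)
k=7  "100110"  (len 6)
k=8  "0011010"  (len 7)
k=9  "011010"  (len 6)
k=10  "11010"  (len 5)
k=11  "101001"  (len 6)
k=12  "0100110"  (len 7)
k=13  "100110"  (len 6)

100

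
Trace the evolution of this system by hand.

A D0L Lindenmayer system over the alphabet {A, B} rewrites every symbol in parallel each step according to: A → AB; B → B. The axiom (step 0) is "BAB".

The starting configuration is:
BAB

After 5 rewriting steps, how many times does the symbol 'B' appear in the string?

gen 0: BAB
gen 1: BABB
gen 2: BABBB
gen 3: BABBBB
gen 4: BABBBBB
gen 5: BABBBBBB

7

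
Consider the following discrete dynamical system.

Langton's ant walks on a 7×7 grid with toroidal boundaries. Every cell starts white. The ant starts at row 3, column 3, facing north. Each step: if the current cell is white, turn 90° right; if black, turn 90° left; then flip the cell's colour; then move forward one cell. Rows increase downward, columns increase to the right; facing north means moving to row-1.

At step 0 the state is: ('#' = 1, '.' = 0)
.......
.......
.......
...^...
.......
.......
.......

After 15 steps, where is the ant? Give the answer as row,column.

t=0: .......
.......
.......
...^...
.......
.......
.......
t=1: .......
.......
.......
...#>..
.......
.......
.......
t=2: .......
.......
.......
...##..
....v..
.......
.......
t=3: .......
.......
.......
...##..
...<#..
.......
.......
t=4: .......
.......
.......
...^#..
...##..
.......
.......
t=5: .......
.......
.......
..<.#..
...##..
.......
.......
t=6: .......
.......
..^....
..#.#..
...##..
.......
.......
t=7: .......
.......
..#>...
..#.#..
...##..
.......
.......
t=8: .......
.......
..##...
..#v#..
...##..
.......
.......
t=9: .......
.......
..##...
..<##..
...##..
.......
.......
t=10: .......
.......
..##...
...##..
..v##..
.......
.......
t=11: .......
.......
..##...
...##..
.<###..
.......
.......
t=12: .......
.......
..##...
.^.##..
.####..
.......
.......
t=13: .......
.......
..##...
.#>##..
.####..
.......
.......
t=14: .......
.......
..##...
.####..
.#v##..
.......
.......
t=15: .......
.......
..##...
.####..
.#.>#..
.......
.......

4,3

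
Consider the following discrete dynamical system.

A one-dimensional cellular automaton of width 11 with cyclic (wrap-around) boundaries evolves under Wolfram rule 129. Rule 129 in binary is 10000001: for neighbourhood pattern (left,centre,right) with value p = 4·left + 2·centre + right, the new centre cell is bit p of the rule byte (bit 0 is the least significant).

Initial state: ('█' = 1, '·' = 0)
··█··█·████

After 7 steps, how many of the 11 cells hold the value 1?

7

[0] ··█··█·████
[1] ········██·
[2] ███████····
[3] ·█████··██·
[4] ··███······
[5] █··█··█████
[6] ·······████
[7] ·█████··██·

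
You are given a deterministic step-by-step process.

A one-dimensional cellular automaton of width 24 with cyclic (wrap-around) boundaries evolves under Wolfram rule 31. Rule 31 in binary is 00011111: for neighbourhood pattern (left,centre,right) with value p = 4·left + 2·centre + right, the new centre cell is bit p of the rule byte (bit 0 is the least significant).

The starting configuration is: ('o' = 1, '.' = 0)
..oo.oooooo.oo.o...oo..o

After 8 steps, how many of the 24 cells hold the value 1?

13

k=0  ..oo.oooooo.oo.o...oo..o
k=1  ooo..o......o..ooooo.ooo
k=2  ...ooooooooooooo.....o..
k=3  oooo............oooooooo
k=4  ....ooooooooooooo.......
k=5  ooooo............ooooooo
k=6  .....ooooooooooooo......
k=7  oooooo............oooooo
k=8  ......ooooooooooooo.....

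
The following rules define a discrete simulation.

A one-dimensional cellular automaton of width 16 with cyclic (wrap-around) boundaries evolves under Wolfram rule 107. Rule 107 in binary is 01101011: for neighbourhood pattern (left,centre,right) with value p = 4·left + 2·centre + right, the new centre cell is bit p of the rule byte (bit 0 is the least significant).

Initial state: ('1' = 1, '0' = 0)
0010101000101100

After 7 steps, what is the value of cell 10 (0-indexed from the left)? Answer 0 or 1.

0

[0] 0010101000101100
[1] 1101010011011101
[2] 0110100111110111
[3] 1111001100011101
[4] 0001011101110111
[5] 0110110111011101
[6] 1111111101110110
[7] 1000000111011111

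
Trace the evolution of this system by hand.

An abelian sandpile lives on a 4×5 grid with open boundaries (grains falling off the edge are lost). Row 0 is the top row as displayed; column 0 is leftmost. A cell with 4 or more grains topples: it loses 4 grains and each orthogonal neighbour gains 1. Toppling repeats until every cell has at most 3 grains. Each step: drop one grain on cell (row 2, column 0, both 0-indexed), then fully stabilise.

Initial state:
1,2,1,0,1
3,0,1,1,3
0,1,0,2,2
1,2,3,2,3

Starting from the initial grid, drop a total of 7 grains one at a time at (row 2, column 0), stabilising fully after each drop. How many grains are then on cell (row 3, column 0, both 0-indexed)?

k=0  1,2,1,0,1
3,0,1,1,3
0,1,0,2,2
1,2,3,2,3
k=1  1,2,1,0,1
3,0,1,1,3
1,1,0,2,2
1,2,3,2,3
k=2  1,2,1,0,1
3,0,1,1,3
2,1,0,2,2
1,2,3,2,3
k=3  1,2,1,0,1
3,0,1,1,3
3,1,0,2,2
1,2,3,2,3
k=4  2,2,1,0,1
0,1,1,1,3
1,2,0,2,2
2,2,3,2,3
k=5  2,2,1,0,1
0,1,1,1,3
2,2,0,2,2
2,2,3,2,3
k=6  2,2,1,0,1
0,1,1,1,3
3,2,0,2,2
2,2,3,2,3
k=7  2,2,1,0,1
1,1,1,1,3
0,3,0,2,2
3,2,3,2,3

3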